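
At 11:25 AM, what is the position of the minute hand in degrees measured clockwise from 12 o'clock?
The minute hand moves 6 degrees per minute.
At 11:25: 25 x 6 = 150 degrees

Final answer: 150 degrees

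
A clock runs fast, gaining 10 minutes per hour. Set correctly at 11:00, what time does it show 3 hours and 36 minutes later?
For every 60 true minutes, the faulty clock advances 60 + 10 = 70 minutes.
True elapsed: 3 hours and 36 minutes = 216 minutes.
Faulty clock advances: 216 x 70/60 = 252 minutes (drift: 36 minutes ahead).
Shown time: 11:00 + 252 minutes = 3:12.

Final answer: 3:12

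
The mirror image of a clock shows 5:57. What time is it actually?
Reflection across the vertical (12-6) axis maps a hand at angle A degrees to (360 - A) degrees, which sends a reading of T minutes past 12:00 to (720 - T) minutes past 12:00.
Mirror reads 5:57 = 357 minutes past 12:00.
Actual time: (720 - 357) mod 720 = 363 minutes = 6:03.

Final answer: 6:03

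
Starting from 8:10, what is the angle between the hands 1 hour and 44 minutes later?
First find the time 1 hour and 44 minutes after 8:10.
Total minutes: 8 x 60 + 10 + 1 x 60 + 44 = 594.
594 mod 720 = 594 minutes = 9:54.
Now compute the angle at 9:54:
Hour hand: 9 x 30 + 54 x 0.5 = 297 degrees
Minute hand: 54 x 6 = 324 degrees
Difference: |297 - 324| = 27 degrees
The angle is 27 degrees

Final answer: 27 degrees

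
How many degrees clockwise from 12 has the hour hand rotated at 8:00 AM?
The hour hand moves 30 degrees per hour and 0.5 degrees per minute.
At 8:00: (8) x 30 + 0 x 0.5 = 240 + 0 = 240 degrees

Final answer: 240 degrees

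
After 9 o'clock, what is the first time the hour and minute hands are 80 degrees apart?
At t minutes past 9:00, the hour hand is at 30 x 9 + 0.5t degrees and the minute hand is at 6t degrees.
The smaller angle between them is 80 degrees when |30H - 5.5t| = 80 or |30H - 5.5t| = 280.
With H = 9, solve 30 x 9 - 5.5t = +/- target for each target:
  t = (30 x 9 - 80) / 5.5 = 34.55
  t = (30 x 9 + 80) / 5.5 = 63.64 (outside (0, 60))
  t = (30 x 9 - 280) / 5.5 = -1.82 (outside (0, 60))
  t = (30 x 9 + 280) / 5.5 = 100 (outside (0, 60))
Valid solutions in (0, 60): {34.55} minutes.
The first occurrence is t = 34.55 minutes.
The hands form a 80-degree angle at 34.55 minutes past 9:00.

Final answer: 34.55 minutes past 9:00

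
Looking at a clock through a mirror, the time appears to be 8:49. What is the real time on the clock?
Reflection across the vertical (12-6) axis maps a hand at angle A degrees to (360 - A) degrees, which sends a reading of T minutes past 12:00 to (720 - T) minutes past 12:00.
Mirror reads 8:49 = 529 minutes past 12:00.
Actual time: (720 - 529) mod 720 = 191 minutes = 3:11.

Final answer: 3:11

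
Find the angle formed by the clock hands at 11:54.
Hour hand position: 11 x 30 + 54 x 0.5 = 357 degrees
Minute hand position: 54 x 6 = 324 degrees
Difference: |357 - 324| = 33 degrees
The angle between the hands is 33 degrees

Final answer: 33 degrees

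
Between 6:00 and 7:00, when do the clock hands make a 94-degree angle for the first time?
At t minutes past 6:00, the hour hand is at 30 x 6 + 0.5t degrees and the minute hand is at 6t degrees.
The smaller angle between them is 94 degrees when |30H - 5.5t| = 94 or |30H - 5.5t| = 266.
With H = 6, solve 30 x 6 - 5.5t = +/- target for each target:
  t = (30 x 6 - 94) / 5.5 = 15.64
  t = (30 x 6 + 94) / 5.5 = 49.82
  t = (30 x 6 - 266) / 5.5 = -15.64 (outside (0, 60))
  t = (30 x 6 + 266) / 5.5 = 81.09 (outside (0, 60))
Valid solutions in (0, 60): {15.64, 49.82} minutes.
The first occurrence is t = 15.64 minutes.
The hands form a 94-degree angle at 15.64 minutes past 6:00.

Final answer: 15.64 minutes past 6:00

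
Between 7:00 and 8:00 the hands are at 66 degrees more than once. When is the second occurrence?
At t minutes past 7:00, the hour hand is at 30 x 7 + 0.5t degrees and the minute hand is at 6t degrees.
The smaller angle between them is 66 degrees when |30H - 5.5t| = 66 or |30H - 5.5t| = 294.
With H = 7, solve 30 x 7 - 5.5t = +/- target for each target:
  t = (30 x 7 - 66) / 5.5 = 26.18
  t = (30 x 7 + 66) / 5.5 = 50.18
  t = (30 x 7 - 294) / 5.5 = -15.27 (outside (0, 60))
  t = (30 x 7 + 294) / 5.5 = 91.64 (outside (0, 60))
Valid solutions in (0, 60): {26.18, 50.18} minutes.
The second occurrence is t = 50.18 minutes.
The hands form a 66-degree angle at 50.18 minutes past 7:00.

Final answer: 50.18 minutes past 7:00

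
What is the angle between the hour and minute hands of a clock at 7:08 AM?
Hour hand position: 7 x 30 + 8 x 0.5 = 214 degrees
Minute hand position: 8 x 6 = 48 degrees
Difference: |214 - 48| = 166 degrees
The angle between the hands is 166 degrees

Final answer: 166 degrees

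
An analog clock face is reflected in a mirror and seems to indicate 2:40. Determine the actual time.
Reflection across the vertical (12-6) axis maps a hand at angle A degrees to (360 - A) degrees, which sends a reading of T minutes past 12:00 to (720 - T) minutes past 12:00.
Mirror reads 2:40 = 160 minutes past 12:00.
Actual time: (720 - 160) mod 720 = 560 minutes = 9:20.

Final answer: 9:20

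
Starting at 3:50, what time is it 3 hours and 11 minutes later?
Starting time: 3:50
Adding 11 minutes to 50 minutes: 50 + 11 = 61 minutes = 1 hour and 1 minute
Adding 3 hours: 3 + 3 + 1 (carry) = 7
Final time: 7:01

Final answer: 7:01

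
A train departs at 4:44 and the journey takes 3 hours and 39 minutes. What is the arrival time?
Starting time: 4:44
Adding 39 minutes to 44 minutes: 44 + 39 = 83 minutes = 1 hour and 23 minutes
Adding 3 hours: 4 + 3 + 1 (carry) = 8
Final time: 8:23

Final answer: 8:23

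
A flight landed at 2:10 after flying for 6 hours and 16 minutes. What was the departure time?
Starting time: 2:10 = 130 total minutes past 12:00
Subtracting: 6 hours and 16 minutes = 376 minutes
130 - 376 = -246 (negative, add 12 hours = 720) = 474 minutes
= 7 hours and 54 minutes past 12:00 = 7:54

Final answer: 7:54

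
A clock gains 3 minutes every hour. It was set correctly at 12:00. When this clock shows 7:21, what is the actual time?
For every 60 true minutes, the faulty clock advances 63 minutes, so 1 faulty-clock minute corresponds to 60/63 true minutes.
From 12:00 to 7:21 on the faulty dial is 441 minutes.
True elapsed: 441 x 60/63 = 420 minutes = 7 hours.
True time: 12:00 + 7 hours = 7:00.

Final answer: 7:00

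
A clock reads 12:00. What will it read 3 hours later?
Starting time: 12:00
Adding 0 minutes to 0 minutes: 0 + 0 = 0 minutes
Adding 3 hours: 12 + 3 = 15 - 12 = 3
Final time: 3:00

Final answer: 3:00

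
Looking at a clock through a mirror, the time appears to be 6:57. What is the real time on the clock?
Reflection across the vertical (12-6) axis maps a hand at angle A degrees to (360 - A) degrees, which sends a reading of T minutes past 12:00 to (720 - T) minutes past 12:00.
Mirror reads 6:57 = 417 minutes past 12:00.
Actual time: (720 - 417) mod 720 = 303 minutes = 5:03.

Final answer: 5:03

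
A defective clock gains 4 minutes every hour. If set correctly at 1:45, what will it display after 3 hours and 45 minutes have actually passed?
For every 60 true minutes, the faulty clock advances 60 + 4 = 64 minutes.
True elapsed: 3 hours and 45 minutes = 225 minutes.
Faulty clock advances: 225 x 64/60 = 240 minutes (drift: 15 minutes ahead).
Shown time: 1:45 + 240 minutes = 5:45.

Final answer: 5:45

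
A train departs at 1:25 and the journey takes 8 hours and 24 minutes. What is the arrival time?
Starting time: 1:25
Adding 24 minutes to 25 minutes: 25 + 24 = 49 minutes
Adding 8 hours: 1 + 8 = 9
Final time: 9:49

Final answer: 9:49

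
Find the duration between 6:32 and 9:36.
From 6:32 to 9:36:
(9 x 60 + 36) - (6 x 60 + 32) = 576 - 392 = 184 minutes
= 3 hours and 4 minutes

Final answer: 3 hours and 4 minutes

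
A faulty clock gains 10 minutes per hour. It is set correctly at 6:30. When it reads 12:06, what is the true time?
For every 60 true minutes, the faulty clock advances 70 minutes, so 1 faulty-clock minute corresponds to 60/70 true minutes.
From 6:30 to 12:06 on the faulty dial is 336 minutes.
True elapsed: 336 x 60/70 = 288 minutes = 4 hours and 48 minutes.
True time: 6:30 + 4 hours and 48 minutes = 11:18.

Final answer: 11:18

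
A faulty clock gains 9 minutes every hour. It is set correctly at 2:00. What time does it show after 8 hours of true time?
For every 60 true minutes, the faulty clock advances 60 + 9 = 69 minutes.
True elapsed: 8 hours = 480 minutes.
Faulty clock advances: 480 x 69/60 = 552 minutes (drift: 72 minutes ahead).
Shown time: 2:00 + 552 minutes = 11:12.

Final answer: 11:12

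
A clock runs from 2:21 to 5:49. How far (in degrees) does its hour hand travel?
The hour hand moves 0.5 degrees per minute.
Time elapsed: 5:49 - 2:21 = 208 minutes
Angular displacement: 208 x 0.5 = 104 degrees

Final answer: 104 degrees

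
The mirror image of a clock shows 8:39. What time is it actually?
Reflection across the vertical (12-6) axis maps a hand at angle A degrees to (360 - A) degrees, which sends a reading of T minutes past 12:00 to (720 - T) minutes past 12:00.
Mirror reads 8:39 = 519 minutes past 12:00.
Actual time: (720 - 519) mod 720 = 201 minutes = 3:21.

Final answer: 3:21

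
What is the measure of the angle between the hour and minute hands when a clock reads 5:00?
Hour hand position: 5 x 30 + 0 x 0.5 = 150 degrees
Minute hand position: 0 x 6 = 0 degrees
Difference: |150 - 0| = 150 degrees
The angle between the hands is 150 degrees

Final answer: 150 degrees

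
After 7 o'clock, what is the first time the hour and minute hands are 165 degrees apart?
At t minutes past 7:00, the hour hand is at 30 x 7 + 0.5t degrees and the minute hand is at 6t degrees.
The smaller angle between them is 165 degrees when |30H - 5.5t| = 165 or |30H - 5.5t| = 195.
With H = 7, solve 30 x 7 - 5.5t = +/- target for each target:
  t = (30 x 7 - 165) / 5.5 = 8.18
  t = (30 x 7 + 165) / 5.5 = 68.18 (outside (0, 60))
  t = (30 x 7 - 195) / 5.5 = 2.73
  t = (30 x 7 + 195) / 5.5 = 73.64 (outside (0, 60))
Valid solutions in (0, 60): {2.73, 8.18} minutes.
The first occurrence is t = 2.73 minutes.
The hands form a 165-degree angle at 2.73 minutes past 7:00.

Final answer: 2.73 minutes past 7:00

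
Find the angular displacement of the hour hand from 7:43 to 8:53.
The hour hand moves 0.5 degrees per minute.
Time elapsed: 8:53 - 7:43 = 70 minutes
Angular displacement: 70 x 0.5 = 35 degrees

Final answer: 35 degrees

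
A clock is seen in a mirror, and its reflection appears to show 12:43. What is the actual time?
Reflection across the vertical (12-6) axis maps a hand at angle A degrees to (360 - A) degrees, which sends a reading of T minutes past 12:00 to (720 - T) minutes past 12:00.
Mirror reads 12:43 = 43 minutes past 12:00.
Actual time: (720 - 43) mod 720 = 677 minutes = 11:17.

Final answer: 11:17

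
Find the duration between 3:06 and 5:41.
From 3:06 to 5:41:
(5 x 60 + 41) - (3 x 60 + 6) = 341 - 186 = 155 minutes
= 2 hours and 35 minutes

Final answer: 2 hours and 35 minutes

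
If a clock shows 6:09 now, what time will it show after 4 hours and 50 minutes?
Starting time: 6:09
Adding 50 minutes to 9 minutes: 9 + 50 = 59 minutes
Adding 4 hours: 6 + 4 = 10
Final time: 10:59

Final answer: 10:59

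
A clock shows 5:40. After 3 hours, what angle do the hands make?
First find the time 3 hours after 5:40.
Total minutes: 5 x 60 + 40 + 3 x 60 + 0 = 520.
520 mod 720 = 520 minutes = 8:40.
Now compute the angle at 8:40:
Hour hand: 8 x 30 + 40 x 0.5 = 260 degrees
Minute hand: 40 x 6 = 240 degrees
Difference: |260 - 240| = 20 degrees
The angle is 20 degrees

Final answer: 20 degrees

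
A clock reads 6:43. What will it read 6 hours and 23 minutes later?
Starting time: 6:43
Adding 23 minutes to 43 minutes: 43 + 23 = 66 minutes = 1 hour and 6 minutes
Adding 6 hours: 6 + 6 + 1 (carry) = 13 - 12 = 1
Final time: 1:06

Final answer: 1:06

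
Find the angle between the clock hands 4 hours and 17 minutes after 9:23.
First find the time 4 hours and 17 minutes after 9:23.
Total minutes: 9 x 60 + 23 + 4 x 60 + 17 = 820.
820 mod 720 = 100 minutes = 1:40.
Now compute the angle at 1:40:
Hour hand: 1 x 30 + 40 x 0.5 = 50 degrees
Minute hand: 40 x 6 = 240 degrees
Difference: |50 - 240| = 190 degrees
Smaller angle: 360 - 190 = 170 degrees

Final answer: 170 degrees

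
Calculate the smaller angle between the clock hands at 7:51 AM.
Hour hand position: 7 x 30 + 51 x 0.5 = 235.5 degrees
Minute hand position: 51 x 6 = 306 degrees
Difference: |235.5 - 306| = 70.5 degrees
The angle between the hands is 70.5 degrees

Final answer: 70.5 degrees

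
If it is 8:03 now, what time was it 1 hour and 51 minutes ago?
Starting time: 8:03 = 483 total minutes past 12:00
Subtracting: 1 hour and 51 minutes = 111 minutes
483 - 111 = 372 minutes
= 6 hours and 12 minutes past 12:00 = 6:12

Final answer: 6:12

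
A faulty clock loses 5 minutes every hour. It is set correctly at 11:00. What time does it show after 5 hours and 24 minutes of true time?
For every 60 true minutes, the faulty clock advances 60 - 5 = 55 minutes.
True elapsed: 5 hours and 24 minutes = 324 minutes.
Faulty clock advances: 324 x 55/60 = 297 minutes (drift: 27 minutes behind).
Shown time: 11:00 + 297 minutes = 3:57.

Final answer: 3:57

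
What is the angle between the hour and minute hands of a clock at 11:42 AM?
Hour hand position: 11 x 30 + 42 x 0.5 = 351 degrees
Minute hand position: 42 x 6 = 252 degrees
Difference: |351 - 252| = 99 degrees
The angle between the hands is 99 degrees

Final answer: 99 degrees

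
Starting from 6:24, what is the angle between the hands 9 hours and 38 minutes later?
First find the time 9 hours and 38 minutes after 6:24.
Total minutes: 6 x 60 + 24 + 9 x 60 + 38 = 962.
962 mod 720 = 242 minutes = 4:02.
Now compute the angle at 4:02:
Hour hand: 4 x 30 + 2 x 0.5 = 121 degrees
Minute hand: 2 x 6 = 12 degrees
Difference: |121 - 12| = 109 degrees
The angle is 109 degrees

Final answer: 109 degrees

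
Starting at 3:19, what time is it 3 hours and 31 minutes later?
Starting time: 3:19
Adding 31 minutes to 19 minutes: 19 + 31 = 50 minutes
Adding 3 hours: 3 + 3 = 6
Final time: 6:50

Final answer: 6:50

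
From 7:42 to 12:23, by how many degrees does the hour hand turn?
The hour hand moves 0.5 degrees per minute.
Time elapsed: 12:23 - 7:42 = 281 minutes
Angular displacement: 281 x 0.5 = 140.5 degrees

Final answer: 140.5 degrees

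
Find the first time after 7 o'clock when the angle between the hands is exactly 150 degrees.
At t minutes past 7:00, the hour hand is at 30 x 7 + 0.5t degrees and the minute hand is at 6t degrees.
The smaller angle between them is 150 degrees when |30H - 5.5t| = 150 or |30H - 5.5t| = 210.
With H = 7, solve 30 x 7 - 5.5t = +/- target for each target:
  t = (30 x 7 - 150) / 5.5 = 10.91
  t = (30 x 7 + 150) / 5.5 = 65.45 (outside (0, 60))
  t = (30 x 7 - 210) / 5.5 = 0 (outside (0, 60))
  t = (30 x 7 + 210) / 5.5 = 76.36 (outside (0, 60))
Valid solutions in (0, 60): {10.91} minutes.
The first occurrence is t = 10.91 minutes.
The hands form a 150-degree angle at 10.91 minutes past 7:00.

Final answer: 10.91 minutes past 7:00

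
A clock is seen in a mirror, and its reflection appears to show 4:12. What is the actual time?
Reflection across the vertical (12-6) axis maps a hand at angle A degrees to (360 - A) degrees, which sends a reading of T minutes past 12:00 to (720 - T) minutes past 12:00.
Mirror reads 4:12 = 252 minutes past 12:00.
Actual time: (720 - 252) mod 720 = 468 minutes = 7:48.

Final answer: 7:48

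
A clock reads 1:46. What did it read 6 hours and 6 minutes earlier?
Starting time: 1:46 = 106 total minutes past 12:00
Subtracting: 6 hours and 6 minutes = 366 minutes
106 - 366 = -260 (negative, add 12 hours = 720) = 460 minutes
= 7 hours and 40 minutes past 12:00 = 7:40

Final answer: 7:40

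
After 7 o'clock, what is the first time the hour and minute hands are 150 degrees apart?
At t minutes past 7:00, the hour hand is at 30 x 7 + 0.5t degrees and the minute hand is at 6t degrees.
The smaller angle between them is 150 degrees when |30H - 5.5t| = 150 or |30H - 5.5t| = 210.
With H = 7, solve 30 x 7 - 5.5t = +/- target for each target:
  t = (30 x 7 - 150) / 5.5 = 10.91
  t = (30 x 7 + 150) / 5.5 = 65.45 (outside (0, 60))
  t = (30 x 7 - 210) / 5.5 = 0 (outside (0, 60))
  t = (30 x 7 + 210) / 5.5 = 76.36 (outside (0, 60))
Valid solutions in (0, 60): {10.91} minutes.
The first occurrence is t = 10.91 minutes.
The hands form a 150-degree angle at 10.91 minutes past 7:00.

Final answer: 10.91 minutes past 7:00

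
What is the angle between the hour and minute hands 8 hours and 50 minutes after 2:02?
First find the time 8 hours and 50 minutes after 2:02.
Total minutes: 2 x 60 + 2 + 8 x 60 + 50 = 652.
652 mod 720 = 652 minutes = 10:52.
Now compute the angle at 10:52:
Hour hand: 10 x 30 + 52 x 0.5 = 326 degrees
Minute hand: 52 x 6 = 312 degrees
Difference: |326 - 312| = 14 degrees
The angle is 14 degrees

Final answer: 14 degrees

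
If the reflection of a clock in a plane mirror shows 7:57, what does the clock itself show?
Reflection across the vertical (12-6) axis maps a hand at angle A degrees to (360 - A) degrees, which sends a reading of T minutes past 12:00 to (720 - T) minutes past 12:00.
Mirror reads 7:57 = 477 minutes past 12:00.
Actual time: (720 - 477) mod 720 = 243 minutes = 4:03.

Final answer: 4:03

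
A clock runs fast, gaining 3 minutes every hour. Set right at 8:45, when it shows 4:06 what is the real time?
For every 60 true minutes, the faulty clock advances 63 minutes, so 1 faulty-clock minute corresponds to 60/63 true minutes.
From 8:45 to 4:06 on the faulty dial is 441 minutes.
True elapsed: 441 x 60/63 = 420 minutes = 7 hours.
True time: 8:45 + 7 hours = 3:45.

Final answer: 3:45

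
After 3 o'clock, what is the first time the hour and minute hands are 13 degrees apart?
At t minutes past 3:00, the hour hand is at 30 x 3 + 0.5t degrees and the minute hand is at 6t degrees.
The smaller angle between them is 13 degrees when |30H - 5.5t| = 13 or |30H - 5.5t| = 347.
With H = 3, solve 30 x 3 - 5.5t = +/- target for each target:
  t = (30 x 3 - 13) / 5.5 = 14
  t = (30 x 3 + 13) / 5.5 = 18.73
  t = (30 x 3 - 347) / 5.5 = -46.73 (outside (0, 60))
  t = (30 x 3 + 347) / 5.5 = 79.45 (outside (0, 60))
Valid solutions in (0, 60): {14, 18.73} minutes.
The first occurrence is t = 14 minutes.
The hands form a 13-degree angle at 14 minutes past 3:00.

Final answer: 14 minutes past 3:00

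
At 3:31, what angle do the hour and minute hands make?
Hour hand position: 3 x 30 + 31 x 0.5 = 105.5 degrees
Minute hand position: 31 x 6 = 186 degrees
Difference: |105.5 - 186| = 80.5 degrees
The angle between the hands is 80.5 degrees

Final answer: 80.5 degrees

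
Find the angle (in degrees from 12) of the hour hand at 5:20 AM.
The hour hand moves 30 degrees per hour and 0.5 degrees per minute.
At 5:20: (5) x 30 + 20 x 0.5 = 150 + 10 = 160 degrees

Final answer: 160 degrees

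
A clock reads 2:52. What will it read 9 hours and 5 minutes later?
Starting time: 2:52
Adding 5 minutes to 52 minutes: 52 + 5 = 57 minutes
Adding 9 hours: 2 + 9 = 11
Final time: 11:57

Final answer: 11:57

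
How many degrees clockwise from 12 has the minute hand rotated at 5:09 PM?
The minute hand moves 6 degrees per minute.
At 5:09: 9 x 6 = 54 degrees

Final answer: 54 degrees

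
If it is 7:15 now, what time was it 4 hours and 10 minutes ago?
Starting time: 7:15 = 435 total minutes past 12:00
Subtracting: 4 hours and 10 minutes = 250 minutes
435 - 250 = 185 minutes
= 3 hours and 5 minutes past 12:00 = 3:05

Final answer: 3:05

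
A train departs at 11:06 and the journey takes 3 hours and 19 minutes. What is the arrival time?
Starting time: 11:06
Adding 19 minutes to 6 minutes: 6 + 19 = 25 minutes
Adding 3 hours: 11 + 3 = 14 - 12 = 2
Final time: 2:25

Final answer: 2:25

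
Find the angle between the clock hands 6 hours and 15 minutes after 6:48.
First find the time 6 hours and 15 minutes after 6:48.
Total minutes: 6 x 60 + 48 + 6 x 60 + 15 = 783.
783 mod 720 = 63 minutes = 1:03.
Now compute the angle at 1:03:
Hour hand: 1 x 30 + 3 x 0.5 = 31.5 degrees
Minute hand: 3 x 6 = 18 degrees
Difference: |31.5 - 18| = 13.5 degrees
The angle is 13.5 degrees

Final answer: 13.5 degrees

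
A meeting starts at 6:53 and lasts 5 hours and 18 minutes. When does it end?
Starting time: 6:53
Adding 18 minutes to 53 minutes: 53 + 18 = 71 minutes = 1 hour and 11 minutes
Adding 5 hours: 6 + 5 + 1 (carry) = 12
Final time: 12:11

Final answer: 12:11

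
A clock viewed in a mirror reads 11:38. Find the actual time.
Reflection across the vertical (12-6) axis maps a hand at angle A degrees to (360 - A) degrees, which sends a reading of T minutes past 12:00 to (720 - T) minutes past 12:00.
Mirror reads 11:38 = 698 minutes past 12:00.
Actual time: (720 - 698) mod 720 = 22 minutes = 12:22.

Final answer: 12:22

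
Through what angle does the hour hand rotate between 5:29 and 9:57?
The hour hand moves 0.5 degrees per minute.
Time elapsed: 9:57 - 5:29 = 268 minutes
Angular displacement: 268 x 0.5 = 134 degrees

Final answer: 134 degrees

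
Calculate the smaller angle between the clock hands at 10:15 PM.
Hour hand position: 10 x 30 + 15 x 0.5 = 307.5 degrees
Minute hand position: 15 x 6 = 90 degrees
Difference: |307.5 - 90| = 217.5 degrees
Since 217.5 > 180, the smaller angle is 360 - 217.5 = 142.5 degrees

Final answer: 142.5 degrees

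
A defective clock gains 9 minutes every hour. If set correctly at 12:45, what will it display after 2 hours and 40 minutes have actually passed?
For every 60 true minutes, the faulty clock advances 60 + 9 = 69 minutes.
True elapsed: 2 hours and 40 minutes = 160 minutes.
Faulty clock advances: 160 x 69/60 = 184 minutes (drift: 24 minutes ahead).
Shown time: 12:45 + 184 minutes = 3:49.

Final answer: 3:49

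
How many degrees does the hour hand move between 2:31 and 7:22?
The hour hand moves 0.5 degrees per minute.
Time elapsed: 7:22 - 2:31 = 291 minutes
Angular displacement: 291 x 0.5 = 145.5 degrees

Final answer: 145.5 degrees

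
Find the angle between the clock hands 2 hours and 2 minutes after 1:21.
First find the time 2 hours and 2 minutes after 1:21.
Total minutes: 1 x 60 + 21 + 2 x 60 + 2 = 203.
203 mod 720 = 203 minutes = 3:23.
Now compute the angle at 3:23:
Hour hand: 3 x 30 + 23 x 0.5 = 101.5 degrees
Minute hand: 23 x 6 = 138 degrees
Difference: |101.5 - 138| = 36.5 degrees
The angle is 36.5 degrees

Final answer: 36.5 degrees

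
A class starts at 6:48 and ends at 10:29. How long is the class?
From 6:48 to 10:29:
(10 x 60 + 29) - (6 x 60 + 48) = 629 - 408 = 221 minutes
= 3 hours and 41 minutes

Final answer: 3 hours and 41 minutes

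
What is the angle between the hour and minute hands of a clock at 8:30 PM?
Hour hand position: 8 x 30 + 30 x 0.5 = 255 degrees
Minute hand position: 30 x 6 = 180 degrees
Difference: |255 - 180| = 75 degrees
The angle between the hands is 75 degrees

Final answer: 75 degrees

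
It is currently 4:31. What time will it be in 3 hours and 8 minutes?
Starting time: 4:31
Adding 8 minutes to 31 minutes: 31 + 8 = 39 minutes
Adding 3 hours: 4 + 3 = 7
Final time: 7:39

Final answer: 7:39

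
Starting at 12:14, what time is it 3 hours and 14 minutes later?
Starting time: 12:14
Adding 14 minutes to 14 minutes: 14 + 14 = 28 minutes
Adding 3 hours: 12 + 3 = 15 - 12 = 3
Final time: 3:28

Final answer: 3:28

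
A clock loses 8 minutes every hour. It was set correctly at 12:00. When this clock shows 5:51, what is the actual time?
For every 60 true minutes, the faulty clock advances 52 minutes, so 1 faulty-clock minute corresponds to 60/52 true minutes.
From 12:00 to 5:51 on the faulty dial is 351 minutes.
True elapsed: 351 x 60/52 = 405 minutes = 6 hours and 45 minutes.
True time: 12:00 + 6 hours and 45 minutes = 6:45.

Final answer: 6:45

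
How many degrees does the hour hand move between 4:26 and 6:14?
The hour hand moves 0.5 degrees per minute.
Time elapsed: 6:14 - 4:26 = 108 minutes
Angular displacement: 108 x 0.5 = 54 degrees

Final answer: 54 degrees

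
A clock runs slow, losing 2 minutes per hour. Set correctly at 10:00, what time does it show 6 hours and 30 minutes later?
For every 60 true minutes, the faulty clock advances 60 - 2 = 58 minutes.
True elapsed: 6 hours and 30 minutes = 390 minutes.
Faulty clock advances: 390 x 58/60 = 377 minutes (drift: 13 minutes behind).
Shown time: 10:00 + 377 minutes = 4:17.

Final answer: 4:17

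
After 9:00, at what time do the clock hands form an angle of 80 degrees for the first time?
At t minutes past 9:00, the hour hand is at 30 x 9 + 0.5t degrees and the minute hand is at 6t degrees.
The smaller angle between them is 80 degrees when |30H - 5.5t| = 80 or |30H - 5.5t| = 280.
With H = 9, solve 30 x 9 - 5.5t = +/- target for each target:
  t = (30 x 9 - 80) / 5.5 = 34.55
  t = (30 x 9 + 80) / 5.5 = 63.64 (outside (0, 60))
  t = (30 x 9 - 280) / 5.5 = -1.82 (outside (0, 60))
  t = (30 x 9 + 280) / 5.5 = 100 (outside (0, 60))
Valid solutions in (0, 60): {34.55} minutes.
The first occurrence is t = 34.55 minutes.
The hands form a 80-degree angle at 34.55 minutes past 9:00.

Final answer: 34.55 minutes past 9:00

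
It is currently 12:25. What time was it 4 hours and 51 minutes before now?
Starting time: 12:25 = 25 total minutes past 12:00
Subtracting: 4 hours and 51 minutes = 291 minutes
25 - 291 = -266 (negative, add 12 hours = 720) = 454 minutes
= 7 hours and 34 minutes past 12:00 = 7:34

Final answer: 7:34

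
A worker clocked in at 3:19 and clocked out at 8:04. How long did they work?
From 3:19 to 8:04:
(8 x 60 + 4) - (3 x 60 + 19) = 484 - 199 = 285 minutes
= 4 hours and 45 minutes

Final answer: 4 hours and 45 minutes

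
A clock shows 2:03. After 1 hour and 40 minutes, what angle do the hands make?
First find the time 1 hour and 40 minutes after 2:03.
Total minutes: 2 x 60 + 3 + 1 x 60 + 40 = 223.
223 mod 720 = 223 minutes = 3:43.
Now compute the angle at 3:43:
Hour hand: 3 x 30 + 43 x 0.5 = 111.5 degrees
Minute hand: 43 x 6 = 258 degrees
Difference: |111.5 - 258| = 146.5 degrees
The angle is 146.5 degrees

Final answer: 146.5 degrees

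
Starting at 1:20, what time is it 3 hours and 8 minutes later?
Starting time: 1:20
Adding 8 minutes to 20 minutes: 20 + 8 = 28 minutes
Adding 3 hours: 1 + 3 = 4
Final time: 4:28

Final answer: 4:28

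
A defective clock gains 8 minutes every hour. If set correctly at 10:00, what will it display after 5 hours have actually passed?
For every 60 true minutes, the faulty clock advances 60 + 8 = 68 minutes.
True elapsed: 5 hours = 300 minutes.
Faulty clock advances: 300 x 68/60 = 340 minutes (drift: 40 minutes ahead).
Shown time: 10:00 + 340 minutes = 3:40.

Final answer: 3:40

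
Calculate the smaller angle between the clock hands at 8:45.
Hour hand position: 8 x 30 + 45 x 0.5 = 262.5 degrees
Minute hand position: 45 x 6 = 270 degrees
Difference: |262.5 - 270| = 7.5 degrees
The angle between the hands is 7.5 degrees

Final answer: 7.5 degrees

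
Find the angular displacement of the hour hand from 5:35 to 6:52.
The hour hand moves 0.5 degrees per minute.
Time elapsed: 6:52 - 5:35 = 77 minutes
Angular displacement: 77 x 0.5 = 38.5 degrees

Final answer: 38.5 degrees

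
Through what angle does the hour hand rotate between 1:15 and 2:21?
The hour hand moves 0.5 degrees per minute.
Time elapsed: 2:21 - 1:15 = 66 minutes
Angular displacement: 66 x 0.5 = 33 degrees

Final answer: 33 degrees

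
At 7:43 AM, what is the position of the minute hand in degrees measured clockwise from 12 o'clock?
The minute hand moves 6 degrees per minute.
At 7:43: 43 x 6 = 258 degrees

Final answer: 258 degrees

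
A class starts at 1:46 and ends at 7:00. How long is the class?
From 1:46 to 7:00:
(7 x 60 + 0) - (1 x 60 + 46) = 420 - 106 = 314 minutes
= 5 hours and 14 minutes

Final answer: 5 hours and 14 minutes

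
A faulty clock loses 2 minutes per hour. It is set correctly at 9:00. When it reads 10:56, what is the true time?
For every 60 true minutes, the faulty clock advances 58 minutes, so 1 faulty-clock minute corresponds to 60/58 true minutes.
From 9:00 to 10:56 on the faulty dial is 116 minutes.
True elapsed: 116 x 60/58 = 120 minutes = 2 hours.
True time: 9:00 + 2 hours = 11:00.

Final answer: 11:00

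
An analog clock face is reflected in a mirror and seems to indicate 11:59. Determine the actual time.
Reflection across the vertical (12-6) axis maps a hand at angle A degrees to (360 - A) degrees, which sends a reading of T minutes past 12:00 to (720 - T) minutes past 12:00.
Mirror reads 11:59 = 719 minutes past 12:00.
Actual time: (720 - 719) mod 720 = 1 minutes = 12:01.

Final answer: 12:01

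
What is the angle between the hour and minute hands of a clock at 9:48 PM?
Hour hand position: 9 x 30 + 48 x 0.5 = 294 degrees
Minute hand position: 48 x 6 = 288 degrees
Difference: |294 - 288| = 6 degrees
The angle between the hands is 6 degrees

Final answer: 6 degrees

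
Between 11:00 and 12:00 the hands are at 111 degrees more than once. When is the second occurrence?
At t minutes past 11:00, the hour hand is at 30 x 11 + 0.5t degrees and the minute hand is at 6t degrees.
The smaller angle between them is 111 degrees when |30H - 5.5t| = 111 or |30H - 5.5t| = 249.
With H = 11, solve 30 x 11 - 5.5t = +/- target for each target:
  t = (30 x 11 - 111) / 5.5 = 39.82
  t = (30 x 11 + 111) / 5.5 = 80.18 (outside (0, 60))
  t = (30 x 11 - 249) / 5.5 = 14.73
  t = (30 x 11 + 249) / 5.5 = 105.27 (outside (0, 60))
Valid solutions in (0, 60): {14.73, 39.82} minutes.
The second occurrence is t = 39.82 minutes.
The hands form a 111-degree angle at 39.82 minutes past 11:00.

Final answer: 39.82 minutes past 11:00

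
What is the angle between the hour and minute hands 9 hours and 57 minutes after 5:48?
First find the time 9 hours and 57 minutes after 5:48.
Total minutes: 5 x 60 + 48 + 9 x 60 + 57 = 945.
945 mod 720 = 225 minutes = 3:45.
Now compute the angle at 3:45:
Hour hand: 3 x 30 + 45 x 0.5 = 112.5 degrees
Minute hand: 45 x 6 = 270 degrees
Difference: |112.5 - 270| = 157.5 degrees
The angle is 157.5 degrees

Final answer: 157.5 degrees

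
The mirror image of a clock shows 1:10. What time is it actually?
Reflection across the vertical (12-6) axis maps a hand at angle A degrees to (360 - A) degrees, which sends a reading of T minutes past 12:00 to (720 - T) minutes past 12:00.
Mirror reads 1:10 = 70 minutes past 12:00.
Actual time: (720 - 70) mod 720 = 650 minutes = 10:50.

Final answer: 10:50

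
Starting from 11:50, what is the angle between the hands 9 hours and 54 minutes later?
First find the time 9 hours and 54 minutes after 11:50.
Total minutes: 11 x 60 + 50 + 9 x 60 + 54 = 1304.
1304 mod 720 = 584 minutes = 9:44.
Now compute the angle at 9:44:
Hour hand: 9 x 30 + 44 x 0.5 = 292 degrees
Minute hand: 44 x 6 = 264 degrees
Difference: |292 - 264| = 28 degrees
The angle is 28 degrees

Final answer: 28 degrees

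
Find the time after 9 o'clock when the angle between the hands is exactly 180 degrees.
For hands to be 180 degrees apart: |30H - 5.5t| = 180
With H = 9: t = (30 x 9 + 180)/5.5 = 81.82 or t = (30 x 9 - 180)/5.5 = 16.36
First valid solution (0 < t < 60): t = 16.36 minutes
The hands are opposite at 16.36 minutes past 9:00.

Final answer: 16.36 minutes past 9:00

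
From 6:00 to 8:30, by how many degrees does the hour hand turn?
The hour hand moves 0.5 degrees per minute.
Time elapsed: 8:30 - 6:00 = 150 minutes
Angular displacement: 150 x 0.5 = 75 degrees

Final answer: 75 degrees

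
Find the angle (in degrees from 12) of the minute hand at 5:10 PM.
The minute hand moves 6 degrees per minute.
At 5:10: 10 x 6 = 60 degrees

Final answer: 60 degrees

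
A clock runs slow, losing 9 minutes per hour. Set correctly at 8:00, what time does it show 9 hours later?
For every 60 true minutes, the faulty clock advances 60 - 9 = 51 minutes.
True elapsed: 9 hours = 540 minutes.
Faulty clock advances: 540 x 51/60 = 459 minutes (drift: 81 minutes behind).
Shown time: 8:00 + 459 minutes = 3:39.

Final answer: 3:39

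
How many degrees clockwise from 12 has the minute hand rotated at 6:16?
The minute hand moves 6 degrees per minute.
At 6:16: 16 x 6 = 96 degrees

Final answer: 96 degrees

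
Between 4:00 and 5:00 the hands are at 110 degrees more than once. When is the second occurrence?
At t minutes past 4:00, the hour hand is at 30 x 4 + 0.5t degrees and the minute hand is at 6t degrees.
The smaller angle between them is 110 degrees when |30H - 5.5t| = 110 or |30H - 5.5t| = 250.
With H = 4, solve 30 x 4 - 5.5t = +/- target for each target:
  t = (30 x 4 - 110) / 5.5 = 1.82
  t = (30 x 4 + 110) / 5.5 = 41.82
  t = (30 x 4 - 250) / 5.5 = -23.64 (outside (0, 60))
  t = (30 x 4 + 250) / 5.5 = 67.27 (outside (0, 60))
Valid solutions in (0, 60): {1.82, 41.82} minutes.
The second occurrence is t = 41.82 minutes.
The hands form a 110-degree angle at 41.82 minutes past 4:00.

Final answer: 41.82 minutes past 4:00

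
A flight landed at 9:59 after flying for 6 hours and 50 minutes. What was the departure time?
Starting time: 9:59 = 599 total minutes past 12:00
Subtracting: 6 hours and 50 minutes = 410 minutes
599 - 410 = 189 minutes
= 3 hours and 9 minutes past 12:00 = 3:09

Final answer: 3:09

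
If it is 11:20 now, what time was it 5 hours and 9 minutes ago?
Starting time: 11:20 = 680 total minutes past 12:00
Subtracting: 5 hours and 9 minutes = 309 minutes
680 - 309 = 371 minutes
= 6 hours and 11 minutes past 12:00 = 6:11

Final answer: 6:11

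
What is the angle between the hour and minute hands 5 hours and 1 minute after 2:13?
First find the time 5 hours and 1 minute after 2:13.
Total minutes: 2 x 60 + 13 + 5 x 60 + 1 = 434.
434 mod 720 = 434 minutes = 7:14.
Now compute the angle at 7:14:
Hour hand: 7 x 30 + 14 x 0.5 = 217 degrees
Minute hand: 14 x 6 = 84 degrees
Difference: |217 - 84| = 133 degrees
The angle is 133 degrees

Final answer: 133 degrees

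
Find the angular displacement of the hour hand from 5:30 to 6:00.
The hour hand moves 0.5 degrees per minute.
Time elapsed: 6:00 - 5:30 = 30 minutes
Angular displacement: 30 x 0.5 = 15 degrees

Final answer: 15 degrees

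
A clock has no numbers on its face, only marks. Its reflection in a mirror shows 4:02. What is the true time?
Reflection across the vertical (12-6) axis maps a hand at angle A degrees to (360 - A) degrees, which sends a reading of T minutes past 12:00 to (720 - T) minutes past 12:00.
Mirror reads 4:02 = 242 minutes past 12:00.
Actual time: (720 - 242) mod 720 = 478 minutes = 7:58.

Final answer: 7:58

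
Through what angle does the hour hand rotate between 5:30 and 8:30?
The hour hand moves 0.5 degrees per minute.
Time elapsed: 8:30 - 5:30 = 180 minutes
Angular displacement: 180 x 0.5 = 90 degrees

Final answer: 90 degrees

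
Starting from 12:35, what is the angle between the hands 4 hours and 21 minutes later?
First find the time 4 hours and 21 minutes after 12:35.
Total minutes: 12 x 60 + 35 + 4 x 60 + 21 = 1016.
1016 mod 720 = 296 minutes = 4:56.
Now compute the angle at 4:56:
Hour hand: 4 x 30 + 56 x 0.5 = 148 degrees
Minute hand: 56 x 6 = 336 degrees
Difference: |148 - 336| = 188 degrees
Smaller angle: 360 - 188 = 172 degrees

Final answer: 172 degrees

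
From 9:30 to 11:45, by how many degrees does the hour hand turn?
The hour hand moves 0.5 degrees per minute.
Time elapsed: 11:45 - 9:30 = 135 minutes
Angular displacement: 135 x 0.5 = 67.5 degrees

Final answer: 67.5 degrees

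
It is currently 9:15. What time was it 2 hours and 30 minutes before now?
Starting time: 9:15 = 555 total minutes past 12:00
Subtracting: 2 hours and 30 minutes = 150 minutes
555 - 150 = 405 minutes
= 6 hours and 45 minutes past 12:00 = 6:45

Final answer: 6:45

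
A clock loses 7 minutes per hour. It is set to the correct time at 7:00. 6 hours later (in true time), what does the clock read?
For every 60 true minutes, the faulty clock advances 60 - 7 = 53 minutes.
True elapsed: 6 hours = 360 minutes.
Faulty clock advances: 360 x 53/60 = 318 minutes (drift: 42 minutes behind).
Shown time: 7:00 + 318 minutes = 12:18.

Final answer: 12:18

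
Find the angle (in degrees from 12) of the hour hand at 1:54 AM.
The hour hand moves 30 degrees per hour and 0.5 degrees per minute.
At 1:54: (1) x 30 + 54 x 0.5 = 30 + 27 = 57 degrees

Final answer: 57 degrees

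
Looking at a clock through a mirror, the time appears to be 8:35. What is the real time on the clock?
Reflection across the vertical (12-6) axis maps a hand at angle A degrees to (360 - A) degrees, which sends a reading of T minutes past 12:00 to (720 - T) minutes past 12:00.
Mirror reads 8:35 = 515 minutes past 12:00.
Actual time: (720 - 515) mod 720 = 205 minutes = 3:25.

Final answer: 3:25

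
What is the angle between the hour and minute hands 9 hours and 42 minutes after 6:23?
First find the time 9 hours and 42 minutes after 6:23.
Total minutes: 6 x 60 + 23 + 9 x 60 + 42 = 965.
965 mod 720 = 245 minutes = 4:05.
Now compute the angle at 4:05:
Hour hand: 4 x 30 + 5 x 0.5 = 122.5 degrees
Minute hand: 5 x 6 = 30 degrees
Difference: |122.5 - 30| = 92.5 degrees
The angle is 92.5 degrees

Final answer: 92.5 degrees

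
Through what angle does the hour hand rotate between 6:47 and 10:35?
The hour hand moves 0.5 degrees per minute.
Time elapsed: 10:35 - 6:47 = 228 minutes
Angular displacement: 228 x 0.5 = 114 degrees

Final answer: 114 degrees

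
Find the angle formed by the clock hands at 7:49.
Hour hand position: 7 x 30 + 49 x 0.5 = 234.5 degrees
Minute hand position: 49 x 6 = 294 degrees
Difference: |234.5 - 294| = 59.5 degrees
The angle between the hands is 59.5 degrees

Final answer: 59.5 degrees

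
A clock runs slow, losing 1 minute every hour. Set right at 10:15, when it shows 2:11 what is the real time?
For every 60 true minutes, the faulty clock advances 59 minutes, so 1 faulty-clock minute corresponds to 60/59 true minutes.
From 10:15 to 2:11 on the faulty dial is 236 minutes.
True elapsed: 236 x 60/59 = 240 minutes = 4 hours.
True time: 10:15 + 4 hours = 2:15.

Final answer: 2:15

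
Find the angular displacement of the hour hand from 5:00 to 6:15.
The hour hand moves 0.5 degrees per minute.
Time elapsed: 6:15 - 5:00 = 75 minutes
Angular displacement: 75 x 0.5 = 37.5 degrees

Final answer: 37.5 degrees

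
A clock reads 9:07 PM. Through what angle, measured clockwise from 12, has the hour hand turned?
The hour hand moves 30 degrees per hour and 0.5 degrees per minute.
At 9:07: (9) x 30 + 7 x 0.5 = 270 + 3.5 = 273.5 degrees

Final answer: 273.5 degrees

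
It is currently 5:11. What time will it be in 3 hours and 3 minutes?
Starting time: 5:11
Adding 3 minutes to 11 minutes: 11 + 3 = 14 minutes
Adding 3 hours: 5 + 3 = 8
Final time: 8:14

Final answer: 8:14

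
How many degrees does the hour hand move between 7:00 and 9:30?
The hour hand moves 0.5 degrees per minute.
Time elapsed: 9:30 - 7:00 = 150 minutes
Angular displacement: 150 x 0.5 = 75 degrees

Final answer: 75 degrees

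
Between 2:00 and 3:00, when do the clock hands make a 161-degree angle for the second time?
At t minutes past 2:00, the hour hand is at 30 x 2 + 0.5t degrees and the minute hand is at 6t degrees.
The smaller angle between them is 161 degrees when |30H - 5.5t| = 161 or |30H - 5.5t| = 199.
With H = 2, solve 30 x 2 - 5.5t = +/- target for each target:
  t = (30 x 2 - 161) / 5.5 = -18.36 (outside (0, 60))
  t = (30 x 2 + 161) / 5.5 = 40.18
  t = (30 x 2 - 199) / 5.5 = -25.27 (outside (0, 60))
  t = (30 x 2 + 199) / 5.5 = 47.09
Valid solutions in (0, 60): {40.18, 47.09} minutes.
The second occurrence is t = 47.09 minutes.
The hands form a 161-degree angle at 47.09 minutes past 2:00.

Final answer: 47.09 minutes past 2:00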